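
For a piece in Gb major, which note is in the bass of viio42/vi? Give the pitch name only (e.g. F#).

The applied chord viio42/vi is rooted on D: D-F-Ab-Cb.
The figure 42 means third inversion — the seventh is in the bass.

Cb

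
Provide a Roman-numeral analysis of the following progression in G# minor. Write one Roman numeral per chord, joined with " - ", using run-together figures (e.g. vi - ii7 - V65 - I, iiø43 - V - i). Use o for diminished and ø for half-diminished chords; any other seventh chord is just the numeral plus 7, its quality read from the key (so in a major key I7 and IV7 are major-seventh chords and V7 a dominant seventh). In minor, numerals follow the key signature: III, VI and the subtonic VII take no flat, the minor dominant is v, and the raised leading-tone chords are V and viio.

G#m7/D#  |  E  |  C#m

G#m7/D# has root G#, degree 1 in G# minor, so i43.
E: root E is the submediant; major triad there is VI.
C#m: root C# is the subdominant; minor triad there is iv.

i43 - VI - iv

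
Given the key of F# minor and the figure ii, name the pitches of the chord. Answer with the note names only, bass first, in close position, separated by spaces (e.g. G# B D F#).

ii is the minor supertonic, borrowed from the parallel major (the Dorian ii). In F# minor that root is G#.
So the chord is G#-B-D#.

G# B D#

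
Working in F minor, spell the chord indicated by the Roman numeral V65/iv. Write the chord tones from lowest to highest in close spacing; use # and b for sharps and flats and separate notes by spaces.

A C Eb F

The slash means an applied dominant: we want the dominant of iv. In F minor, iv is Bb minor, and its dominant is built on F.
Building a dominant seventh chord on F gives F-A-C-Eb.
The figured bass 65 indicates first inversion, placing the third (A) in the bass: A-C-Eb-F.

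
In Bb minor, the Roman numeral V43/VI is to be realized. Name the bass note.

Ab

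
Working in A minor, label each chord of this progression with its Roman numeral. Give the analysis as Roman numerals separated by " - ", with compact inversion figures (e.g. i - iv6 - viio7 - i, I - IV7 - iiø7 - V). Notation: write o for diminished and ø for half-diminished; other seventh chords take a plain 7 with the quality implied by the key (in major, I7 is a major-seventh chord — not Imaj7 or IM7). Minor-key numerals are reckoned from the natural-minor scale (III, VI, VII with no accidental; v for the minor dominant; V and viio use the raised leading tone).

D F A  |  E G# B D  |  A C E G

D-F-A has root D, degree 4 in A minor, so iv.
E-G#-B-D: root E is the dominant; dominant seventh chord there is V7.
A-C-E-G: root A is the tonic; minor seventh chord there is i7.

iv - V7 - i7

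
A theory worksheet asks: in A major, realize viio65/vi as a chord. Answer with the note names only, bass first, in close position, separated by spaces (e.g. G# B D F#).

G# B D E#

The slash marks an applied leading-tone chord: viio of vi. In A major, vi is F#, so the leading tone to it is E#, a half step below.
Building a fully diminished seventh chord on E# gives E#-G#-B-D.
With the 65 figure the chord is in first inversion; from the bass G# upward in close position it reads G#-B-D-E#.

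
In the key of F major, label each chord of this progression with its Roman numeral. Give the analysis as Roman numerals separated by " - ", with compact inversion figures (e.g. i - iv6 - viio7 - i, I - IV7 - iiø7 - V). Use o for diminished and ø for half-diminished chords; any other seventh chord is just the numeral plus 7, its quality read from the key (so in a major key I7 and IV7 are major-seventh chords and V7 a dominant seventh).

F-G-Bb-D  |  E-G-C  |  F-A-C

F-G-Bb-D has root G, degree 2 in F major, so ii42.
E-G-C: root C is the dominant; major triad there is V6.
F-A-C: root F is the tonic; major triad there is I.

ii42 - V6 - I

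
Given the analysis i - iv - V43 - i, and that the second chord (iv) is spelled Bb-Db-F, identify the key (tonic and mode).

F minor

The chord Bbm is a minor triad rooted on Bb; its label is iv.
Counting down 3 scale steps from Bb places the tonic on F; a minor triad on degree 4 is diatonic only in minor.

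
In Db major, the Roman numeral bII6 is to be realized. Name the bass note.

Gb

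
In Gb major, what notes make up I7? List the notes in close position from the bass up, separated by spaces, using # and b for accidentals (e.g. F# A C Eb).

Gb Bb Db F

In Gb major, the tonic is Gb, and the diatonic chord built there is a major seventh chord.
That chord is spelled Gb-Bb-Db-F.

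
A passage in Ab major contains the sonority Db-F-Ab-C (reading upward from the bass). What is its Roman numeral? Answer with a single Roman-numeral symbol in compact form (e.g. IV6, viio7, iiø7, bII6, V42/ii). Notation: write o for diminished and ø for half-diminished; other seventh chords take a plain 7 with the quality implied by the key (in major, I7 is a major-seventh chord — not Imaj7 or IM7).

Stacked in thirds the chord is Db-F-Ab-C: a major seventh chord on Db.
In Ab major, Db is the subdominant; the diatonic major seventh chord there is IV7.

IV7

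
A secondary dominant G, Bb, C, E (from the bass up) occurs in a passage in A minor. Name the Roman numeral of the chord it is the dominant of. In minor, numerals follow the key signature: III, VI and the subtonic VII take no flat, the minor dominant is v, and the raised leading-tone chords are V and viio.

The chord is a dominant seventh chord on C.
A dominant resolves down a perfect fifth: C → F. In A minor, F is scale degree 6, i.e. VI.

VI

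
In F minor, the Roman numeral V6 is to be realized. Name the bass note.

V in F minor has root C; the chord is C-E-G.
The figure 6 means first inversion — the third is in the bass.

E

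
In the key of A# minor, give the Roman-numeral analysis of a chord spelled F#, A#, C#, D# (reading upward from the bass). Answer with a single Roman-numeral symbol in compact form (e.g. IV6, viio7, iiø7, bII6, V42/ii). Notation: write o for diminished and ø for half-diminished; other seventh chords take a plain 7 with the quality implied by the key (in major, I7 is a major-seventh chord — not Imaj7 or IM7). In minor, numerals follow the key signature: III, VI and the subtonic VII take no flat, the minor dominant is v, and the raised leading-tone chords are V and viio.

iv65

Stacked in thirds the chord is D#-F#-A#-C#: a minor seventh chord on D#.
In A# minor, D# is the subdominant; the diatonic minor seventh chord there is iv7.
With F# in the bass the chord is in first inversion, so the figured bass is 65.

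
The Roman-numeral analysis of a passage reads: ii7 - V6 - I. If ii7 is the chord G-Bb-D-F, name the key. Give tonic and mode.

The chord Gm7 is a minor seventh chord rooted on G; its label is ii7.
Counting down one scale step from G places the tonic on F; a minor seventh chord on degree 2 is diatonic only in major.

F major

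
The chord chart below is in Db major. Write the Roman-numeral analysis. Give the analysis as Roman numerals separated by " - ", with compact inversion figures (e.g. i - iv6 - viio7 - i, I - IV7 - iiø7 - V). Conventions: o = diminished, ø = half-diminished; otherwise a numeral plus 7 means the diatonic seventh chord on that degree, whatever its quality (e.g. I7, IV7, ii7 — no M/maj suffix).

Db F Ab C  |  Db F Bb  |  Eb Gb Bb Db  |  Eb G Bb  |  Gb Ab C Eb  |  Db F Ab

Db-F-Ab-C: major seventh chord on Db = scale degree 1 → I7.
Db-F-Bb: minor triad on Bb = scale degree 6 → vi6.
Eb-Gb-Bb-Db: root Eb is the supertonic; minor seventh chord there is ii7.
Eb-G-Bb is the secondary dominant of V (major triad on Eb): V/V.
Gb-Ab-C-Eb has root Ab, degree 5 in Db major, so V42.
Db-F-Ab: root Db is the tonic; major triad there is I.

I7 - vi6 - ii7 - V/V - V42 - I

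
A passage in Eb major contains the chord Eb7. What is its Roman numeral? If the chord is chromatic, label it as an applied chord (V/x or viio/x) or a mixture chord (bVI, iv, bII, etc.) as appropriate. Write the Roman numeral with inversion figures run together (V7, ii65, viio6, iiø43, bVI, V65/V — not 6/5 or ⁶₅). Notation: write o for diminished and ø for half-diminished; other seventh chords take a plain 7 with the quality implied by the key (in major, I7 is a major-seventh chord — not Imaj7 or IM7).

Stacked in thirds the chord is Eb-G-Bb-Db: a dominant seventh chord on Eb.
Eb is not a diatonic chord root with this quality in Eb major, but it lies a perfect fifth above Ab (IV), so the chord functions as an applied dominant of IV.

V7/IV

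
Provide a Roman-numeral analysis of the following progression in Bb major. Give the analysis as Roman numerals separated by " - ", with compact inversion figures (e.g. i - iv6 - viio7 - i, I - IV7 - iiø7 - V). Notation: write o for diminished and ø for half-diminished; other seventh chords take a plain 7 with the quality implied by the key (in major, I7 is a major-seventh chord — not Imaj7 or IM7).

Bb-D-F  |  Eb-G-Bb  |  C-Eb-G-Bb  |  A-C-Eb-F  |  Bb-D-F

I - IV - ii7 - V65 - I

Bb-D-F has root Bb, degree 1 in Bb major, so I.
Eb-G-Bb: major triad on Eb = scale degree 4 → IV.
C-Eb-G-Bb has root C, degree 2 in Bb major, so ii7.
A-C-Eb-F: root F is the dominant; dominant seventh chord there is V65.
Bb-D-F has root Bb, degree 1 in Bb major, so I.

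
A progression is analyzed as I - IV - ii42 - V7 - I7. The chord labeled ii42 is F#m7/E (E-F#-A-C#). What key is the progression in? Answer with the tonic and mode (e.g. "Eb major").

E major

ii42 is given as E-F#-A-C# — a minor seventh chord with root F#.
ii42 on F# implies F# is the supertonic; that puts the tonic at E, and the lowercase numeral fits major mode.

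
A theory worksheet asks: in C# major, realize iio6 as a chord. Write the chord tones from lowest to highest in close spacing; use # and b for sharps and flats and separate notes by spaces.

Scale degree 2 in C# major is D#; here the chord built on it is altered to a diminished triad. iio6 is the diminished supertonic triad, borrowed from the parallel minor.
So the chord is D#-F#-A, a diminished triad.
With the 6 figure the chord is in first inversion; from the bass F# upward in close position it reads F#-A-D#.

F# A D#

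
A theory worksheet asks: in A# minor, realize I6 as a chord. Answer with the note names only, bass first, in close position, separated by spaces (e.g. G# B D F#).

I6 is the major tonic (Picardy third), borrowed from the parallel major. In A# minor that root is A#.
So the chord is A#-C##-E#, a major triad.
The figured bass 6 indicates first inversion, placing the third (C##) in the bass: C##-E#-A#.

C## E# A#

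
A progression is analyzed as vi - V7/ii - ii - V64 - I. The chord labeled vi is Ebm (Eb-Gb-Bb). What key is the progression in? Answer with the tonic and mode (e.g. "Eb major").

Gb major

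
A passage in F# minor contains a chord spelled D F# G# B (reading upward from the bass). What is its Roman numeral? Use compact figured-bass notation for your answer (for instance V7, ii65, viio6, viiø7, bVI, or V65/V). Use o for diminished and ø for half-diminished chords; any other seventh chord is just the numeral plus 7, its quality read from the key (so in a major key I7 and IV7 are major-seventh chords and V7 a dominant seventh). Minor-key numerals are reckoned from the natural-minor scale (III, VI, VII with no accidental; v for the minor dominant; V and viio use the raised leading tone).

iiø43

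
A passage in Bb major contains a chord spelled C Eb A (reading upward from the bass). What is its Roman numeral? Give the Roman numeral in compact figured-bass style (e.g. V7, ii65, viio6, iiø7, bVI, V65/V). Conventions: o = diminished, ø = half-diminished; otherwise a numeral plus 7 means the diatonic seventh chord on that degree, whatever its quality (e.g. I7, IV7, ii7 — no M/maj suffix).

The pitches A-C-Eb form a diminished triad rooted on A.
In Bb major, A is the leading tone; the diatonic diminished triad there is viio.
With C in the bass the chord is in first inversion, so the figured bass is 6.

viio6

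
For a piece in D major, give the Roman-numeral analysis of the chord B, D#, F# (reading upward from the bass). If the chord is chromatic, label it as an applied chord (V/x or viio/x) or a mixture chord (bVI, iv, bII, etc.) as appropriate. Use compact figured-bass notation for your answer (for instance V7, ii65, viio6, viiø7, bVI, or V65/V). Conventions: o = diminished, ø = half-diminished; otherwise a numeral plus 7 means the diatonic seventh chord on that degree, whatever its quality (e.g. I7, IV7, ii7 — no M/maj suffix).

V/ii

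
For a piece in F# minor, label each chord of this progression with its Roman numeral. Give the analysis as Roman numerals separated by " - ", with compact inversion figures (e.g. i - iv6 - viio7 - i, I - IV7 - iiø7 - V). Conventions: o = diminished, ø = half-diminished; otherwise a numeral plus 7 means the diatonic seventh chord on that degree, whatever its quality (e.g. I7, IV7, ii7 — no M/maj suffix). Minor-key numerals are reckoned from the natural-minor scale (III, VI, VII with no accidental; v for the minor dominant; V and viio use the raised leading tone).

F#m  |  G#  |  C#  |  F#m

F#m: minor triad on F# = scale degree 1 → i.
G#: a major triad on G#, the applied dominant of V → V/V.
C#: root C# is the dominant; major triad there is V.
F#m has root F#, degree 1 in F# minor, so i.

i - V/V - V - i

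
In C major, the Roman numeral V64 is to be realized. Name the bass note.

V in C major has root G; the chord is G-B-D.
The figure 64 means second inversion — the fifth is in the bass.

D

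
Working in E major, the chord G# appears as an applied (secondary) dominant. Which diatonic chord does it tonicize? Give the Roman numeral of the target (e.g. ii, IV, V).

The chord is a major triad on G#.
A dominant resolves down a perfect fifth: G# → C#. In E major, C# is scale degree 6, i.e. vi.

vi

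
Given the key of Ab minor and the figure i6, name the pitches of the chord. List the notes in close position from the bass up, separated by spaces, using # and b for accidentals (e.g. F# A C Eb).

In Ab minor, the first degree is Ab, and the diatonic chord built there is a minor triad.
That chord is spelled Ab-Cb-Eb.
With the 6 figure the chord is in first inversion; from the bass Cb upward in close position it reads Cb-Eb-Ab.

Cb Eb Ab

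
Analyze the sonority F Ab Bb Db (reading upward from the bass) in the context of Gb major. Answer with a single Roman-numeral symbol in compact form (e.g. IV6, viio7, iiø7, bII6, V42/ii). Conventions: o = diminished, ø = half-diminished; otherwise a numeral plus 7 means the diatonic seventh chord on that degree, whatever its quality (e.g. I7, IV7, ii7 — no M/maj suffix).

The pitches Bb-Db-F-Ab form a minor seventh chord rooted on Bb.
Bb is scale degree 3 in Gb major, and a minor seventh chord on that degree is written iii7.
With F in the bass the chord is in second inversion, so the figured bass is 43.

iii43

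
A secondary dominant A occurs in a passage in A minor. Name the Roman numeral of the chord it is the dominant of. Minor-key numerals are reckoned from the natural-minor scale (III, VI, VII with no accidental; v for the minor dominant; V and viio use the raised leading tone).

The chord is a major triad on A.
A dominant resolves down a perfect fifth: A → D. In A minor, D is scale degree 4, i.e. iv.

iv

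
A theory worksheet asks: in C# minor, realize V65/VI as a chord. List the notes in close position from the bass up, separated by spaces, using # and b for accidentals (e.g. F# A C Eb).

G# B D E

The slash means an applied dominant: we want the dominant of VI. In C# minor, VI is A major, and its dominant is built on E.
Building a dominant seventh chord on E gives E-G#-B-D.
The figured bass 65 indicates first inversion, placing the third (G#) in the bass: G#-B-D-E.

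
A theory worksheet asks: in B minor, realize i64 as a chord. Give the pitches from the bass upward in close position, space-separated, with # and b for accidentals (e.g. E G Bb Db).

F# B D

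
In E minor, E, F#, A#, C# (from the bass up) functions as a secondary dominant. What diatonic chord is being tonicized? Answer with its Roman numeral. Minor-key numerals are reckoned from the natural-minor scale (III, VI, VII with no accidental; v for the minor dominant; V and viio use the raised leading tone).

V

The chord is a dominant seventh chord on F#.
A dominant resolves down a perfect fifth: F# → B. In E minor, B is scale degree 5, i.e. V.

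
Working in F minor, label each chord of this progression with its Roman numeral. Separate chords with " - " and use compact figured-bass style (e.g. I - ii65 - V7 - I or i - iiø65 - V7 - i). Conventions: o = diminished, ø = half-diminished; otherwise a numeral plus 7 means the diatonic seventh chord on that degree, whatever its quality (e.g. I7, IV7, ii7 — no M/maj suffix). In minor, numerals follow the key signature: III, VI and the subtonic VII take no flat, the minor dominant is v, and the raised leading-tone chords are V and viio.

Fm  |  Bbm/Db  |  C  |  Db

Fm: root F is the tonic; minor triad there is i.
Bbm/Db: minor triad on Bb = scale degree 4 → iv6.
C: major triad on C = scale degree 5 → V.
Db: root Db is the submediant; major triad there is VI.

i - iv6 - V - VI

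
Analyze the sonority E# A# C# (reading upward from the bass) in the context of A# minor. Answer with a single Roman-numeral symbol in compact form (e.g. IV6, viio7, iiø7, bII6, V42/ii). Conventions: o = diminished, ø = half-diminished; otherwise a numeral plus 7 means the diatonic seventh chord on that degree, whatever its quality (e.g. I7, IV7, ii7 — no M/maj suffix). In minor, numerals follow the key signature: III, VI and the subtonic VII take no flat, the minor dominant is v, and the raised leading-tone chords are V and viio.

The pitches A#-C#-E# form a minor triad rooted on A#.
A# is scale degree 1 in A# minor, and a minor triad on that degree is written i.
With E# in the bass the chord is in second inversion, so the figured bass is 64.

i64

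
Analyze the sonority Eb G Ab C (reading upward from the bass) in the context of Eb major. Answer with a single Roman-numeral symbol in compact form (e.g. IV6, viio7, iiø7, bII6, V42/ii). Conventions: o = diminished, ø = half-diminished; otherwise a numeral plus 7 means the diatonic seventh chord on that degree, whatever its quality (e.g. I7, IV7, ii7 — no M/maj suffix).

IV43

Stacked in thirds the chord is Ab-C-Eb-G: a major seventh chord on Ab.
In Eb major, Ab is the subdominant; the diatonic major seventh chord there is IV7.
With Eb in the bass the chord is in second inversion, so the figured bass is 43.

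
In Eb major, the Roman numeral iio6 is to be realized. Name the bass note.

iio in Eb major has root F; the chord is F-Ab-Cb.
The figure 6 means first inversion — the third is in the bass.

Ab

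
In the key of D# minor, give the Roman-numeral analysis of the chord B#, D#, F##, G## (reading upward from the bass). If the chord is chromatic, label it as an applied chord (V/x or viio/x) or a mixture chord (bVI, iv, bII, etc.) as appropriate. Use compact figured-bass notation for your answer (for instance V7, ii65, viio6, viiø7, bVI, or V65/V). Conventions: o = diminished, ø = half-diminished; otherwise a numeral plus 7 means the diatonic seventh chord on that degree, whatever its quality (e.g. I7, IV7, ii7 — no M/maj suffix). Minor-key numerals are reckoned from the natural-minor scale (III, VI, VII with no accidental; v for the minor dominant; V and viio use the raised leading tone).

viiø65/V

Stacked in thirds the chord is G##-B#-D#-F##: a half-diminished seventh chord on G##.
G## sits a half step below A# (V in D# minor); a diminished chord there is the applied leading-tone chord of V.
With B# in the bass the chord is in first inversion, so the figured bass is 65.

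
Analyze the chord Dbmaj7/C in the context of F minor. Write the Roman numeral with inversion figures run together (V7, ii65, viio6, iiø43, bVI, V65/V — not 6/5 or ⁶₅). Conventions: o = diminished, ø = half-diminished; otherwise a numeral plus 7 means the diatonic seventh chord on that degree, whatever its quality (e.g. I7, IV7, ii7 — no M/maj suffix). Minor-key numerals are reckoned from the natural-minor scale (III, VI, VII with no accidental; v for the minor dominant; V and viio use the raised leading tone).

VI42

The pitches Db-F-Ab-C form a major seventh chord rooted on Db.
Db is scale degree 6 in F minor, and a major seventh chord on that degree is written VI7.
With C in the bass the chord is in third inversion, so the figured bass is 42.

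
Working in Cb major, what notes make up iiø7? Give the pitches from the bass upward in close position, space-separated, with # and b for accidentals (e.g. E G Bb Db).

Db Fb Abb Cb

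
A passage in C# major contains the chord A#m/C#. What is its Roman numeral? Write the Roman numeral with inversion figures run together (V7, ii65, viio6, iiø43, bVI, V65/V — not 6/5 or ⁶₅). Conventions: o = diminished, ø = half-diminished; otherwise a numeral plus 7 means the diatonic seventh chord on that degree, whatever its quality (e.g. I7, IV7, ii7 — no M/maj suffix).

Stacked in thirds the chord is A#-C#-E#: a minor triad on A#.
A# is scale degree 6 in C# major, and a minor triad on that degree is written vi.
With C# in the bass the chord is in first inversion, so the figured bass is 6.

vi6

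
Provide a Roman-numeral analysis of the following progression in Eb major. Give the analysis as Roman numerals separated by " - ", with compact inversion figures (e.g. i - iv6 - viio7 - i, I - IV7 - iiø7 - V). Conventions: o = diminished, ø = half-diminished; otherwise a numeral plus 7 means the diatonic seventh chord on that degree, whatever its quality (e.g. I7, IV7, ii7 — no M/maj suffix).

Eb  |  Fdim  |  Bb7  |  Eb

Eb: root Eb is the tonic; major triad there is I.
Fdim is non-diatonic — iio, a mixture chord from Eb minor.
Bb7 has root Bb, degree 5 in Eb major, so V7.
Eb: root Eb is the tonic; major triad there is I.

I - iio - V7 - I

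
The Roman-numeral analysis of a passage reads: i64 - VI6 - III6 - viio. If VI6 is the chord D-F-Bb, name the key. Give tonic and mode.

The chord Bb/D is a major triad rooted on Bb; its label is VI6.
VI6 on Bb implies Bb is the submediant; that puts the tonic at D, and the uppercase numeral fits minor mode.

D minor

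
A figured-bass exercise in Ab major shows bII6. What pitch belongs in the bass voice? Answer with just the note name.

Db

bII in Ab major has root Bbb; the chord is Bbb-Db-Fb.
The figure 6 means first inversion — the third is in the bass.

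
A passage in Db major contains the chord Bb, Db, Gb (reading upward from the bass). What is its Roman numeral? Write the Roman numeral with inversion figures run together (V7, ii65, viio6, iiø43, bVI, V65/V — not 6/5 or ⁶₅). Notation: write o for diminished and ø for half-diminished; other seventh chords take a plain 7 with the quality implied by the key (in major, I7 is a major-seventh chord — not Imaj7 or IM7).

IV6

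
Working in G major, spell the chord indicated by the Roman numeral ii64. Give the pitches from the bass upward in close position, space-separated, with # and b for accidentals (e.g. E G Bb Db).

In G major, the supertonic is A, and the diatonic chord built there is a minor triad.
Stacking thirds from A gives A-C-E.
With the 64 figure the chord is in second inversion; from the bass E upward in close position it reads E-A-C.

E A C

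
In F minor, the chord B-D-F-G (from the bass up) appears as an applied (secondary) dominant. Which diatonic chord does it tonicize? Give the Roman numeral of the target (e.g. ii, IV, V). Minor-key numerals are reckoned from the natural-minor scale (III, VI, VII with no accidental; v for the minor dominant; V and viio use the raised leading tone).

The chord is a dominant seventh chord on G.
A dominant resolves down a perfect fifth: G → C. In F minor, C is scale degree 5, i.e. V.

V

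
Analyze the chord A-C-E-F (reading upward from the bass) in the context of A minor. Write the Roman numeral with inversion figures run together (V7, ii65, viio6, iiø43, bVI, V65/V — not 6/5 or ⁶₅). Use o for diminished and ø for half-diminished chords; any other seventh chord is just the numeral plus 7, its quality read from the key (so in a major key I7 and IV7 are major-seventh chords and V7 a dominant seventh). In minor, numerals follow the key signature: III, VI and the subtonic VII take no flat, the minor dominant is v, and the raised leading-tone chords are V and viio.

VI65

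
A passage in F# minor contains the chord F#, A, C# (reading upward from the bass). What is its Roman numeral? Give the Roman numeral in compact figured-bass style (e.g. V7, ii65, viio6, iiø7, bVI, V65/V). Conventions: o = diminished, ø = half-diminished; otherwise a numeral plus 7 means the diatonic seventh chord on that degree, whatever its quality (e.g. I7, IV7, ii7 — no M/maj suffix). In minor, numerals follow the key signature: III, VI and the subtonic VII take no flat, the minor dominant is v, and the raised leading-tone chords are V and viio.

Stacked in thirds the chord is F#-A-C#: a minor triad on F#.
In F# minor, F# is the tonic; the diatonic minor triad there is i.

i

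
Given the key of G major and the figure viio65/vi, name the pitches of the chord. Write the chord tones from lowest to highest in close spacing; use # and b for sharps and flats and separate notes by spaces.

F# A C D#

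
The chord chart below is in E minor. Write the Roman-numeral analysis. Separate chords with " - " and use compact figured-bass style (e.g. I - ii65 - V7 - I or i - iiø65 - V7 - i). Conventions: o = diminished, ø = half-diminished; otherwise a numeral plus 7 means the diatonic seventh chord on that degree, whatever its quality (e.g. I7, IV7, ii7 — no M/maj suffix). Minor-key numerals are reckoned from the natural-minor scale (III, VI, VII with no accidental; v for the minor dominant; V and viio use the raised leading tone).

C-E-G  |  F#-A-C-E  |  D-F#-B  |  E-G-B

VI - iiø7 - v6 - i

C-E-G has root C, degree 6 in E minor, so VI.
F#-A-C-E: half-diminished seventh chord on F# = scale degree 2 → iiø7.
D-F#-B: root B is the dominant; minor triad there is v6.
E-G-B has root E, degree 1 in E minor, so i.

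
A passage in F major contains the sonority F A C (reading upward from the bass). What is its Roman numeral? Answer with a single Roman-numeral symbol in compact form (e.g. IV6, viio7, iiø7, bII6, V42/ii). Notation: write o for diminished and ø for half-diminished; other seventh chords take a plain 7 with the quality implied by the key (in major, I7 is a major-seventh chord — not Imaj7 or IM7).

I

Stacked in thirds the chord is F-A-C: a major triad on F.
F is scale degree 1 in F major, and a major triad on that degree is written I.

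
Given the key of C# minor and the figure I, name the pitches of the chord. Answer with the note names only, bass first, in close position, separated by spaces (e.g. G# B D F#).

C# E# G#

I is the major tonic (Picardy third), borrowed from the parallel major. In C# minor that root is C#.
So the chord is C#-E#-G#, a major triad.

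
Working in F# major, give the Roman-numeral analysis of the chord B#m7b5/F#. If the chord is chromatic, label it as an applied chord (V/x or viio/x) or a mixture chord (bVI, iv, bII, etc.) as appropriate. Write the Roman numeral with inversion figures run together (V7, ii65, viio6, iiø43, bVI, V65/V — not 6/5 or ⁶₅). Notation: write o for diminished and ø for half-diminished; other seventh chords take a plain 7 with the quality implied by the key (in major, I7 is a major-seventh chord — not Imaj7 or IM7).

The pitches B#-D#-F#-A# form a half-diminished seventh chord rooted on B#.
B# sits a half step below C# (V in F# major); a diminished chord there is the applied leading-tone chord of V.
With F# in the bass the chord is in second inversion, so the figured bass is 43.

viiø43/V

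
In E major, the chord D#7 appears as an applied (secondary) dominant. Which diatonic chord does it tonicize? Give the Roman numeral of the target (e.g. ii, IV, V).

iii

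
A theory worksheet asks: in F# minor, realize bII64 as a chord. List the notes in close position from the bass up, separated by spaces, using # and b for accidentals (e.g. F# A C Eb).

D G B

Scale degree 2 in F# minor is G#; lowering it a half step gives G. bII64 is the Neapolitan chord — a major triad on the lowered second degree.
So the chord is G-B-D.
The figured bass 64 indicates second inversion, placing the fifth (D) in the bass: D-G-B.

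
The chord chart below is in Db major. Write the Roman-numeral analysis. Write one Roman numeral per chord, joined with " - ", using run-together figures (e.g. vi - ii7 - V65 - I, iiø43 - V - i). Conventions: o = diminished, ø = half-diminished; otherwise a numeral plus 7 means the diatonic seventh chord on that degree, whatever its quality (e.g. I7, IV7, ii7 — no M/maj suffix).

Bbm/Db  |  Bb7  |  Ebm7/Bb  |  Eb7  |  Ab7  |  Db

vi6 - V7/ii - ii43 - V7/V - V7 - I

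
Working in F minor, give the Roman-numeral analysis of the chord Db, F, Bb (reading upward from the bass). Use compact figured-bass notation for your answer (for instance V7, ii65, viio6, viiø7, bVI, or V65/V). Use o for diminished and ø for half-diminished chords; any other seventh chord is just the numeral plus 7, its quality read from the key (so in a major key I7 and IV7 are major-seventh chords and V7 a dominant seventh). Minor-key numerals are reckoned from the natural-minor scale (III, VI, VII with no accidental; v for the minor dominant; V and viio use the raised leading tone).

iv6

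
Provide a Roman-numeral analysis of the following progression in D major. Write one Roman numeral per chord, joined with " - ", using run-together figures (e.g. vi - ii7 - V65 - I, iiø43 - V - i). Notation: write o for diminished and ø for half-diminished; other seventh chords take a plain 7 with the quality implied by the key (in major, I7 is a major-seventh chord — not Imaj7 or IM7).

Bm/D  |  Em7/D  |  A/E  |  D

vi6 - ii42 - V64 - I

Bm/D: minor triad on B = scale degree 6 → vi6.
Em7/D has root E, degree 2 in D major, so ii42.
A/E: major triad on A = scale degree 5 → V64.
D: major triad on D = scale degree 1 → I.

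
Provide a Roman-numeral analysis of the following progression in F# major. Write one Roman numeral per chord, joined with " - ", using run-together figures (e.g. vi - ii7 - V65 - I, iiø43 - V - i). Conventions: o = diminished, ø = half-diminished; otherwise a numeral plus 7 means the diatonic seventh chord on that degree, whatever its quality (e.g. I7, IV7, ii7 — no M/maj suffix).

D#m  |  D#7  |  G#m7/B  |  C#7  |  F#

vi - V7/ii - ii65 - V7 - I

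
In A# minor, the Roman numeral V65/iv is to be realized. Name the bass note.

C##

The applied chord V65/iv is rooted on A#: A#-C##-E#-G#.
The figure 65 means first inversion — the third is in the bass.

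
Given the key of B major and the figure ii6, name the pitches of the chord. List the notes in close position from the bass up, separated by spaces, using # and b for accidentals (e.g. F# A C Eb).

E G# C#

In B major, the supertonic is C#, and the diatonic chord built there is a minor triad.
That chord is spelled C#-E-G#.
With the 6 figure the chord is in first inversion; from the bass E upward in close position it reads E-G#-C#.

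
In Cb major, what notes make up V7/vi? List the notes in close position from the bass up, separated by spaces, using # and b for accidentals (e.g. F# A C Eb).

V7/vi is a secondary dominant — the dominant seventh of vi. vi in Cb major is Ab, so the applied chord's root is Eb, a perfect fifth above.
Building a dominant seventh chord on Eb gives Eb-G-Bb-Db.

Eb G Bb Db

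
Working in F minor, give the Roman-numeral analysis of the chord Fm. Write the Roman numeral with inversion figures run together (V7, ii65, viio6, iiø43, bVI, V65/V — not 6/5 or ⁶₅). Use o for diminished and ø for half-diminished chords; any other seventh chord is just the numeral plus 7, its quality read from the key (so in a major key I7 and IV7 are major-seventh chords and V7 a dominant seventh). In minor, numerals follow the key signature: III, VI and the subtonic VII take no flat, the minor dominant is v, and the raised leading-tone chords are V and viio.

i

The pitches F-Ab-C form a minor triad rooted on F.
F is scale degree 1 in F minor, and a minor triad on that degree is written i.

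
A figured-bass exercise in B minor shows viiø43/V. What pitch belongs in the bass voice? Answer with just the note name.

B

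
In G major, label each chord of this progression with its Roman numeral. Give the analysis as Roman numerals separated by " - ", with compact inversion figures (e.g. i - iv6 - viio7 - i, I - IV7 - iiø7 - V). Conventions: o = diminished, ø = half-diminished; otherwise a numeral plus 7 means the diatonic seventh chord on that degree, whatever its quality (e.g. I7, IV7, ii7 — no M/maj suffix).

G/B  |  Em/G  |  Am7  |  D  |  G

I6 - vi6 - ii7 - V - I

G/B: major triad on G = scale degree 1 → I6.
Em/G has root E, degree 6 in G major, so vi6.
Am7 has root A, degree 2 in G major, so ii7.
D has root D, degree 5 in G major, so V.
G has root G, degree 1 in G major, so I.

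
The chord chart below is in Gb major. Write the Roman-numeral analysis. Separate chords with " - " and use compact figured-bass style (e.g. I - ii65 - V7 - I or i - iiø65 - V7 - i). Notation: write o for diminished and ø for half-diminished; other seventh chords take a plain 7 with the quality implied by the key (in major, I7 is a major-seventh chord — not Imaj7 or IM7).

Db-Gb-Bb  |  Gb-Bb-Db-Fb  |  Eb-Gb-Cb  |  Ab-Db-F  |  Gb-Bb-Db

I64 - V7/IV - IV6 - V64 - I

Db-Gb-Bb: root Gb is the tonic; major triad there is I64.
Gb-Bb-Db-Fb: a dominant seventh chord on Gb, the applied dominant of IV → V7/IV.
Eb-Gb-Cb: root Cb is the subdominant; major triad there is IV6.
Ab-Db-F: root Db is the dominant; major triad there is V64.
Gb-Bb-Db: major triad on Gb = scale degree 1 → I.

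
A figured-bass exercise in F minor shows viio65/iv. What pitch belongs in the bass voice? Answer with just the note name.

C

The applied chord viio65/iv is rooted on A: A-C-Eb-Gb.
The figure 65 means first inversion — the third is in the bass.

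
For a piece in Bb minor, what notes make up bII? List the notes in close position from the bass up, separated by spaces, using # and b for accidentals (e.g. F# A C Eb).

Scale degree 2 in Bb minor is C; lowering it a half step gives Cb. bII is the Neapolitan chord — a major triad on the lowered second degree.
So the chord is Cb-Eb-Gb.

Cb Eb Gb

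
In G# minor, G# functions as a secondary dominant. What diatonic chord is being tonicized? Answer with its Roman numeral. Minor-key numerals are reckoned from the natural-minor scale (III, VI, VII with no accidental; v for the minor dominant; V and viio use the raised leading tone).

iv

The chord is a major triad on G#.
A dominant resolves down a perfect fifth: G# → C#. In G# minor, C# is scale degree 4, i.e. iv.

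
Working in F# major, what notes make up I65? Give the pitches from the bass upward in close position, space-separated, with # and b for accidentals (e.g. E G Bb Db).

A# C# E# F#

The numeral's case and figure indicate a major seventh chord. In F# major its root, the tonic, is F#.
That chord is spelled F#-A#-C#-E#.
With the 65 figure the chord is in first inversion; from the bass A# upward in close position it reads A#-C#-E#-F#.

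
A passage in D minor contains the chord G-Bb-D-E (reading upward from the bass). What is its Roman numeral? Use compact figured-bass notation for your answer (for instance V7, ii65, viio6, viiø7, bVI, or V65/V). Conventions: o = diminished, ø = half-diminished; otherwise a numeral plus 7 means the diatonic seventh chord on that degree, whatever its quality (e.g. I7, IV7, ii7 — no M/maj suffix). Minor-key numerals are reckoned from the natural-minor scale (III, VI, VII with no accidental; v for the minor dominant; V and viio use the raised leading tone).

iiø65

The pitches E-G-Bb-D form a half-diminished seventh chord rooted on E.
In D minor, E is the supertonic; the diatonic half-diminished seventh chord there is iiø7.
With G in the bass the chord is in first inversion, so the figured bass is 65.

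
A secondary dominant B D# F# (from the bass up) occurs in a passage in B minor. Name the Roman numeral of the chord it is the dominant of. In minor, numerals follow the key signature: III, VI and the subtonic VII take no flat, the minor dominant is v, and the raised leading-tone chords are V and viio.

The chord is a major triad on B.
A dominant resolves down a perfect fifth: B → E. In B minor, E is scale degree 4, i.e. iv.

iv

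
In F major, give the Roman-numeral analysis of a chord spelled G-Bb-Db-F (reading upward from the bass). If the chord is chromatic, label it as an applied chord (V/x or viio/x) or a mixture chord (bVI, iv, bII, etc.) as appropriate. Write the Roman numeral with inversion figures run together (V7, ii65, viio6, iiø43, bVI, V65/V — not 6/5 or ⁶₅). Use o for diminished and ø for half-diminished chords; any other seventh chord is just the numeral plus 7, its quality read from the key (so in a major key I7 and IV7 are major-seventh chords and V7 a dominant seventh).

iiø7

Stacked in thirds the chord is G-Bb-Db-F: a half-diminished seventh chord on G.
G is the second degree of F major. This is the half-diminished supertonic seventh, borrowed from the parallel minor.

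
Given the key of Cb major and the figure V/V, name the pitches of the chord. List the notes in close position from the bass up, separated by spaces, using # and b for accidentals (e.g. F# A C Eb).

Db F Ab

The slash means an applied dominant: we want the dominant of V. In Cb major, V is Gb major, and its dominant is built on Db.
Building a major triad on Db gives Db-F-Ab.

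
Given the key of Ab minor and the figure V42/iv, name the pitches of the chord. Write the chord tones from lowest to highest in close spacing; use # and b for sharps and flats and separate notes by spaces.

V42/iv is a secondary dominant — the dominant seventh of iv. iv in Ab minor is Db, so the applied chord's root is Ab, a perfect fifth above.
Building a dominant seventh chord on Ab gives Ab-C-Eb-Gb.
The figured bass 42 indicates third inversion, placing the seventh (Gb) in the bass: Gb-Ab-C-Eb.

Gb Ab C Eb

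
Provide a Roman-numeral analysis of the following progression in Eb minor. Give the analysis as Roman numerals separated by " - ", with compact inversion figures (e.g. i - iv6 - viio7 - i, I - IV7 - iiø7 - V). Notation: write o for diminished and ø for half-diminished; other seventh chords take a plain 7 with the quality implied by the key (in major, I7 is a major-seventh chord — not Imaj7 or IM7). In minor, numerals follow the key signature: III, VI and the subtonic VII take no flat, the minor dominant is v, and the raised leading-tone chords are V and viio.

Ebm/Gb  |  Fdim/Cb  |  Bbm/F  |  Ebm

Ebm/Gb: minor triad on Eb = scale degree 1 → i6.
Fdim/Cb has root F, degree 2 in Eb minor, so iio64.
Bbm/F has root Bb, degree 5 in Eb minor, so v64.
Ebm has root Eb, degree 1 in Eb minor, so i.

i6 - iio64 - v64 - i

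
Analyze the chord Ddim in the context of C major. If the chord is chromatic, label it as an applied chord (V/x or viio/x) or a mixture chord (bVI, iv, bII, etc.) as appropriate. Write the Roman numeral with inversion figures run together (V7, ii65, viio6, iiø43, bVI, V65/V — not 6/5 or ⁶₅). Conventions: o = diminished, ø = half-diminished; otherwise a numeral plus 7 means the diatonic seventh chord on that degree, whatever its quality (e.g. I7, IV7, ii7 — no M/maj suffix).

iio

The pitches D-F-Ab form a diminished triad rooted on D.
D is the second degree of C major. This is the diminished supertonic triad, borrowed from the parallel minor.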